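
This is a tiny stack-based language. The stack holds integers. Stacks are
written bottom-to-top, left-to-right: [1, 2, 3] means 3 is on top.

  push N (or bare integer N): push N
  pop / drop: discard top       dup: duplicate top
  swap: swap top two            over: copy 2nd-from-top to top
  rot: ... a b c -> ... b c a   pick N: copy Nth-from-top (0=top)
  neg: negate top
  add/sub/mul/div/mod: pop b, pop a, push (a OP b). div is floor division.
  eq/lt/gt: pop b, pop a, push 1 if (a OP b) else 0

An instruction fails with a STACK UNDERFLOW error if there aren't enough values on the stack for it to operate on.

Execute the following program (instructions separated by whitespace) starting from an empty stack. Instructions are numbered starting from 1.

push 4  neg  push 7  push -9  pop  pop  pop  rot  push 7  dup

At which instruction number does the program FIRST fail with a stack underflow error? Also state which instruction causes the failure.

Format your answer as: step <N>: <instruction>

Answer: step 8: rot

Derivation:
Step 1 ('push 4'): stack = [4], depth = 1
Step 2 ('neg'): stack = [-4], depth = 1
Step 3 ('push 7'): stack = [-4, 7], depth = 2
Step 4 ('push -9'): stack = [-4, 7, -9], depth = 3
Step 5 ('pop'): stack = [-4, 7], depth = 2
Step 6 ('pop'): stack = [-4], depth = 1
Step 7 ('pop'): stack = [], depth = 0
Step 8 ('rot'): needs 3 value(s) but depth is 0 — STACK UNDERFLOW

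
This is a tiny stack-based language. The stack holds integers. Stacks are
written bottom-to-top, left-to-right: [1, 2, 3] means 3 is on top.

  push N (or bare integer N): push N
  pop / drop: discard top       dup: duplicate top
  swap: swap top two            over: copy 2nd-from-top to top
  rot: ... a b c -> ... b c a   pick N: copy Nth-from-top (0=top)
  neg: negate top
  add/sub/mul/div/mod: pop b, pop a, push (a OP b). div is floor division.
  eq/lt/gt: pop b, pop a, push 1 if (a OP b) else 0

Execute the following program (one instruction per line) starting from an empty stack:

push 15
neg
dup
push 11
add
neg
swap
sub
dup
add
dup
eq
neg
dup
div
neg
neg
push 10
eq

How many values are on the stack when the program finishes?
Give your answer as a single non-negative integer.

Answer: 1

Derivation:
After 'push 15': stack = [15] (depth 1)
After 'neg': stack = [-15] (depth 1)
After 'dup': stack = [-15, -15] (depth 2)
After 'push 11': stack = [-15, -15, 11] (depth 3)
After 'add': stack = [-15, -4] (depth 2)
After 'neg': stack = [-15, 4] (depth 2)
After 'swap': stack = [4, -15] (depth 2)
After 'sub': stack = [19] (depth 1)
After 'dup': stack = [19, 19] (depth 2)
After 'add': stack = [38] (depth 1)
After 'dup': stack = [38, 38] (depth 2)
After 'eq': stack = [1] (depth 1)
After 'neg': stack = [-1] (depth 1)
After 'dup': stack = [-1, -1] (depth 2)
After 'div': stack = [1] (depth 1)
After 'neg': stack = [-1] (depth 1)
After 'neg': stack = [1] (depth 1)
After 'push 10': stack = [1, 10] (depth 2)
After 'eq': stack = [0] (depth 1)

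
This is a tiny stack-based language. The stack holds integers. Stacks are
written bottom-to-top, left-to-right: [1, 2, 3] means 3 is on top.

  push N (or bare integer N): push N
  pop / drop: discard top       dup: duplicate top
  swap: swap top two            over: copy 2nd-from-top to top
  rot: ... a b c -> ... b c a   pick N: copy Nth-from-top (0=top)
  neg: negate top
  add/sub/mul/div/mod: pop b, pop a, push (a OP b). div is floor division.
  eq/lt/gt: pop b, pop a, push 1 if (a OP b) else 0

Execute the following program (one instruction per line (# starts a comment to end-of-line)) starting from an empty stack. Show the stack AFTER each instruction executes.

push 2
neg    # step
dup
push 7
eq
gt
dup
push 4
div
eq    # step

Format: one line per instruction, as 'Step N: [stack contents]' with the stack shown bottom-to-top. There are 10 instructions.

Step 1: [2]
Step 2: [-2]
Step 3: [-2, -2]
Step 4: [-2, -2, 7]
Step 5: [-2, 0]
Step 6: [0]
Step 7: [0, 0]
Step 8: [0, 0, 4]
Step 9: [0, 0]
Step 10: [1]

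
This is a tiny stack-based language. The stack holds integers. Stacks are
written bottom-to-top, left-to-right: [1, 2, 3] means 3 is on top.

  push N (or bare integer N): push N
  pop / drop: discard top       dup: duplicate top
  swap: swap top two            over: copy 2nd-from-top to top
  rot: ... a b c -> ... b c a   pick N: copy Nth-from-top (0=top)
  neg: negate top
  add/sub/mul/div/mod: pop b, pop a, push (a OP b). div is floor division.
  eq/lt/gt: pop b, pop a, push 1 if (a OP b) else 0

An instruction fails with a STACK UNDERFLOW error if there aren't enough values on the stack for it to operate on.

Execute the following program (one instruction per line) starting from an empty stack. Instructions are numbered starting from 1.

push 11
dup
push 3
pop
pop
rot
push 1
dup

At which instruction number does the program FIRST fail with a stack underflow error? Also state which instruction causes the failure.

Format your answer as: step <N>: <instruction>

Answer: step 6: rot

Derivation:
Step 1 ('push 11'): stack = [11], depth = 1
Step 2 ('dup'): stack = [11, 11], depth = 2
Step 3 ('push 3'): stack = [11, 11, 3], depth = 3
Step 4 ('pop'): stack = [11, 11], depth = 2
Step 5 ('pop'): stack = [11], depth = 1
Step 6 ('rot'): needs 3 value(s) but depth is 1 — STACK UNDERFLOW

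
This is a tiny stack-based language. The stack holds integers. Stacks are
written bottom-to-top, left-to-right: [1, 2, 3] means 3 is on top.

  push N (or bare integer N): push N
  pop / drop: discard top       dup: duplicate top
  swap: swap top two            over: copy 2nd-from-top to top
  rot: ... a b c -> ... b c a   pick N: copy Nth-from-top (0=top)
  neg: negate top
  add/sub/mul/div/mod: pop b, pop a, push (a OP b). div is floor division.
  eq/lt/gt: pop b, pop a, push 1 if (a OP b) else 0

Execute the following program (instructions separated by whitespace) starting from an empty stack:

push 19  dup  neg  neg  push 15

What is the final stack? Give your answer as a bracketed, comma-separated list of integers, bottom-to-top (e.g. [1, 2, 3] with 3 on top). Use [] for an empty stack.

Answer: [19, 19, 15]

Derivation:
After 'push 19': [19]
After 'dup': [19, 19]
After 'neg': [19, -19]
After 'neg': [19, 19]
After 'push 15': [19, 19, 15]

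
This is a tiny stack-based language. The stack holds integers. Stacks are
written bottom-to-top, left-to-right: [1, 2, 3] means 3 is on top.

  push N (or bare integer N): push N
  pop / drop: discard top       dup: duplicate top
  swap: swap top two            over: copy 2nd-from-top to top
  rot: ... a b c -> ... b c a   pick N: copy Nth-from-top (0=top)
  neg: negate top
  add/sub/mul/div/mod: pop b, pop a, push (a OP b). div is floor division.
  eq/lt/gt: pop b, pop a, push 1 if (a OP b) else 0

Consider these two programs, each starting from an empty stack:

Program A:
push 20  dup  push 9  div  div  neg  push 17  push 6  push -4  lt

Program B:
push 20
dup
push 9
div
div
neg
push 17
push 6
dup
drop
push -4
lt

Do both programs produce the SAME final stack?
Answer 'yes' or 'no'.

Program A trace:
  After 'push 20': [20]
  After 'dup': [20, 20]
  After 'push 9': [20, 20, 9]
  After 'div': [20, 2]
  After 'div': [10]
  After 'neg': [-10]
  After 'push 17': [-10, 17]
  After 'push 6': [-10, 17, 6]
  After 'push -4': [-10, 17, 6, -4]
  After 'lt': [-10, 17, 0]
Program A final stack: [-10, 17, 0]

Program B trace:
  After 'push 20': [20]
  After 'dup': [20, 20]
  After 'push 9': [20, 20, 9]
  After 'div': [20, 2]
  After 'div': [10]
  After 'neg': [-10]
  After 'push 17': [-10, 17]
  After 'push 6': [-10, 17, 6]
  After 'dup': [-10, 17, 6, 6]
  After 'drop': [-10, 17, 6]
  After 'push -4': [-10, 17, 6, -4]
  After 'lt': [-10, 17, 0]
Program B final stack: [-10, 17, 0]
Same: yes

Answer: yes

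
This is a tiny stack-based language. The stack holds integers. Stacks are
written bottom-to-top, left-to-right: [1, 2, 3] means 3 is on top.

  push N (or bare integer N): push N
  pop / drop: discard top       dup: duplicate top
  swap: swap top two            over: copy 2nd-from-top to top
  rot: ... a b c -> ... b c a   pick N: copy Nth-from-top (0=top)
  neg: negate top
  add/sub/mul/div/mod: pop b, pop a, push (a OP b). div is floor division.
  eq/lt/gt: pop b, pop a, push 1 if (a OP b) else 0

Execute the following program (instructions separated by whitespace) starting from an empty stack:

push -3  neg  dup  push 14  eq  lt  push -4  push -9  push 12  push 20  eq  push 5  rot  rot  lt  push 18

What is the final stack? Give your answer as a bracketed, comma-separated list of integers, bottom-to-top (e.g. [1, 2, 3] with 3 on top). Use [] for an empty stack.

Answer: [0, -4, 5, 1, 18]

Derivation:
After 'push -3': [-3]
After 'neg': [3]
After 'dup': [3, 3]
After 'push 14': [3, 3, 14]
After 'eq': [3, 0]
After 'lt': [0]
After 'push -4': [0, -4]
After 'push -9': [0, -4, -9]
After 'push 12': [0, -4, -9, 12]
After 'push 20': [0, -4, -9, 12, 20]
After 'eq': [0, -4, -9, 0]
After 'push 5': [0, -4, -9, 0, 5]
After 'rot': [0, -4, 0, 5, -9]
After 'rot': [0, -4, 5, -9, 0]
After 'lt': [0, -4, 5, 1]
After 'push 18': [0, -4, 5, 1, 18]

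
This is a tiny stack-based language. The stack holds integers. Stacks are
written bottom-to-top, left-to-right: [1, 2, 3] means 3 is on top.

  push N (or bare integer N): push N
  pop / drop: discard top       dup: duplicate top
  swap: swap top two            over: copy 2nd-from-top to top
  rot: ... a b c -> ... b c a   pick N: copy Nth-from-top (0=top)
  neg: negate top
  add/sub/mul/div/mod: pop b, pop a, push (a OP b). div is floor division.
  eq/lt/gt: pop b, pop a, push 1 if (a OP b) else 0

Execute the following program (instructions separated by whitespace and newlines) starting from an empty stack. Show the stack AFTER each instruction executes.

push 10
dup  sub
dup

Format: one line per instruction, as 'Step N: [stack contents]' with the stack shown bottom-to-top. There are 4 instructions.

Step 1: [10]
Step 2: [10, 10]
Step 3: [0]
Step 4: [0, 0]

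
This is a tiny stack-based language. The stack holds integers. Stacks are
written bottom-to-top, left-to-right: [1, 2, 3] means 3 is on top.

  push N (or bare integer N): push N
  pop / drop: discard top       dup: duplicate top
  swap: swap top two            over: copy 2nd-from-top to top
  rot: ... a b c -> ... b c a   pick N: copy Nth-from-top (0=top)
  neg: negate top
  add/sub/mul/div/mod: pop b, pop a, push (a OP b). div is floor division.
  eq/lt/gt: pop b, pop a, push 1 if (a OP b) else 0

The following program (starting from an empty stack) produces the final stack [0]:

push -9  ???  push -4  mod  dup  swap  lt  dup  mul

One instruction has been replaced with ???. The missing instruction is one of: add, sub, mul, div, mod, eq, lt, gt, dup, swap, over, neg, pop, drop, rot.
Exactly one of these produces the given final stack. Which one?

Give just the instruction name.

Answer: neg

Derivation:
Stack before ???: [-9]
Stack after ???:  [9]
The instruction that transforms [-9] -> [9] is: neg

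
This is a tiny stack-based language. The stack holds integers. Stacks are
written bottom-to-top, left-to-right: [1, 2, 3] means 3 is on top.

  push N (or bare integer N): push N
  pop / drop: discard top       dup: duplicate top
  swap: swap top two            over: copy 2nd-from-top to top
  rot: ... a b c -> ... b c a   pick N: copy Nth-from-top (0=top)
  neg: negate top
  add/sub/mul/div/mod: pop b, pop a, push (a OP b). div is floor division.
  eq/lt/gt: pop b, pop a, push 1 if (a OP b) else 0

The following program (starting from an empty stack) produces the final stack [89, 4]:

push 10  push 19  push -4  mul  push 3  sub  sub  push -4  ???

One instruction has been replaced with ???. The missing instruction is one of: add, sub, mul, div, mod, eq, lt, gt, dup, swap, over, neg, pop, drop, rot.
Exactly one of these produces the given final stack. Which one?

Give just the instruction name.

Answer: neg

Derivation:
Stack before ???: [89, -4]
Stack after ???:  [89, 4]
The instruction that transforms [89, -4] -> [89, 4] is: neg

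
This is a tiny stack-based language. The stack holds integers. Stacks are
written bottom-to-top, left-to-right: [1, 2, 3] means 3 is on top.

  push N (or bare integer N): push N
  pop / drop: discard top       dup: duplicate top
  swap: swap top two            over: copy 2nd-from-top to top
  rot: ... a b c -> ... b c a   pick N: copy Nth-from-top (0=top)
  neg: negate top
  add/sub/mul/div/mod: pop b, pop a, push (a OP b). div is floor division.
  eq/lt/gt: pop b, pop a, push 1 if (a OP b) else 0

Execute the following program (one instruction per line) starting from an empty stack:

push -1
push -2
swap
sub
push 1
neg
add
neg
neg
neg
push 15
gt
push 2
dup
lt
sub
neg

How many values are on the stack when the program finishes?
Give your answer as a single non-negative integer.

After 'push -1': stack = [-1] (depth 1)
After 'push -2': stack = [-1, -2] (depth 2)
After 'swap': stack = [-2, -1] (depth 2)
After 'sub': stack = [-1] (depth 1)
After 'push 1': stack = [-1, 1] (depth 2)
After 'neg': stack = [-1, -1] (depth 2)
After 'add': stack = [-2] (depth 1)
After 'neg': stack = [2] (depth 1)
After 'neg': stack = [-2] (depth 1)
After 'neg': stack = [2] (depth 1)
After 'push 15': stack = [2, 15] (depth 2)
After 'gt': stack = [0] (depth 1)
After 'push 2': stack = [0, 2] (depth 2)
After 'dup': stack = [0, 2, 2] (depth 3)
After 'lt': stack = [0, 0] (depth 2)
After 'sub': stack = [0] (depth 1)
After 'neg': stack = [0] (depth 1)

Answer: 1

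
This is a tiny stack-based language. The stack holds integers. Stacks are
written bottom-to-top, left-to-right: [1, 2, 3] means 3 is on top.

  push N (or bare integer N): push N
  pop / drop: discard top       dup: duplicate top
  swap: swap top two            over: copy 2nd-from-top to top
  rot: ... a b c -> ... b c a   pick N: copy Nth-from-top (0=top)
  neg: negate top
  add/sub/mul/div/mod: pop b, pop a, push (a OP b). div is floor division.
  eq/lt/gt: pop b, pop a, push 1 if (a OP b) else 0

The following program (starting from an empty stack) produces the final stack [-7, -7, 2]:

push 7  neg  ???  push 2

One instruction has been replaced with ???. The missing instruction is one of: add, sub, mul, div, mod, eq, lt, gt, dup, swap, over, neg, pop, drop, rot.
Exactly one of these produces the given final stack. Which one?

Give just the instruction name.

Stack before ???: [-7]
Stack after ???:  [-7, -7]
The instruction that transforms [-7] -> [-7, -7] is: dup

Answer: dup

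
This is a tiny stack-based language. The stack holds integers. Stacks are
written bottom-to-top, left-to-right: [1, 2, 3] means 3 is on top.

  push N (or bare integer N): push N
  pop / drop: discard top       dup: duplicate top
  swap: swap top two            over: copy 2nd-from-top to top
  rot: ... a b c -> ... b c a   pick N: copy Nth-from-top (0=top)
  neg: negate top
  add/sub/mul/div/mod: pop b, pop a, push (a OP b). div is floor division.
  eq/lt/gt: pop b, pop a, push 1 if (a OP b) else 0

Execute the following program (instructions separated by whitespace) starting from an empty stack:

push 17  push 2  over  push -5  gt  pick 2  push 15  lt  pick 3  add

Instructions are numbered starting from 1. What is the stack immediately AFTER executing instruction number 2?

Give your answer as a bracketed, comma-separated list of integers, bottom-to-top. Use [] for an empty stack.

Step 1 ('push 17'): [17]
Step 2 ('push 2'): [17, 2]

Answer: [17, 2]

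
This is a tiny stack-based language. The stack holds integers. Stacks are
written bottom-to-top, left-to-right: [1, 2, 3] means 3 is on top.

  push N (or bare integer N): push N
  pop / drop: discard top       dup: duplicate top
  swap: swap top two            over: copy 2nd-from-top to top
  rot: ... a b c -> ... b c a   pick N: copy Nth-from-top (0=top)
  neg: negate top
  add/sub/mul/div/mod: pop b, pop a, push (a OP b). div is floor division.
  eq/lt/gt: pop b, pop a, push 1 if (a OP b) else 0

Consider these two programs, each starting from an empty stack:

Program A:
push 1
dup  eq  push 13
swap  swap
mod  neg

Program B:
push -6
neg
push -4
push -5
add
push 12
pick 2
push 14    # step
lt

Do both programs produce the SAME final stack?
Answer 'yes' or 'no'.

Answer: no

Derivation:
Program A trace:
  After 'push 1': [1]
  After 'dup': [1, 1]
  After 'eq': [1]
  After 'push 13': [1, 13]
  After 'swap': [13, 1]
  After 'swap': [1, 13]
  After 'mod': [1]
  After 'neg': [-1]
Program A final stack: [-1]

Program B trace:
  After 'push -6': [-6]
  After 'neg': [6]
  After 'push -4': [6, -4]
  After 'push -5': [6, -4, -5]
  After 'add': [6, -9]
  After 'push 12': [6, -9, 12]
  After 'pick 2': [6, -9, 12, 6]
  After 'push 14': [6, -9, 12, 6, 14]
  After 'lt': [6, -9, 12, 1]
Program B final stack: [6, -9, 12, 1]
Same: no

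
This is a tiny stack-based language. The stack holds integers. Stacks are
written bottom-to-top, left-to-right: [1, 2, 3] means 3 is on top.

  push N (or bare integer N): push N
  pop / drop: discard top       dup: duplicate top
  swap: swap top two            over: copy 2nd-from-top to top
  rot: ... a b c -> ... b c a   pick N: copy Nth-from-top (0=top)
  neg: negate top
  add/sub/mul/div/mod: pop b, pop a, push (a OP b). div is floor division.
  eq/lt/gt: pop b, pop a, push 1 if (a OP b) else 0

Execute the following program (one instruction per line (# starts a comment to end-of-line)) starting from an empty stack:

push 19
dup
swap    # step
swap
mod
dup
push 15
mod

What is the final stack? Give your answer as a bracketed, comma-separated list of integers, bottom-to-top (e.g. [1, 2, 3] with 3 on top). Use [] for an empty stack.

Answer: [0, 0]

Derivation:
After 'push 19': [19]
After 'dup': [19, 19]
After 'swap': [19, 19]
After 'swap': [19, 19]
After 'mod': [0]
After 'dup': [0, 0]
After 'push 15': [0, 0, 15]
After 'mod': [0, 0]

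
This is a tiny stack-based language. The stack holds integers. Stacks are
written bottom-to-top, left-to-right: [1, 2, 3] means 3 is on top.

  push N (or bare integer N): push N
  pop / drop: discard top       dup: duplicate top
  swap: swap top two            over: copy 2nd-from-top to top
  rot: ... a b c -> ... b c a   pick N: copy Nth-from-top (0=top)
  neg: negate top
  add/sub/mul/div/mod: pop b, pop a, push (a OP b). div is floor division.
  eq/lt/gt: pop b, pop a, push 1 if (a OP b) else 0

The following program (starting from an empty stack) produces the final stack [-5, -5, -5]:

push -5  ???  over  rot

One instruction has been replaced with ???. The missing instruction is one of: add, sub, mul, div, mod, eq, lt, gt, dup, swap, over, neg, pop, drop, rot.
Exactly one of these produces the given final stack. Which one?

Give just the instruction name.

Stack before ???: [-5]
Stack after ???:  [-5, -5]
The instruction that transforms [-5] -> [-5, -5] is: dup

Answer: dup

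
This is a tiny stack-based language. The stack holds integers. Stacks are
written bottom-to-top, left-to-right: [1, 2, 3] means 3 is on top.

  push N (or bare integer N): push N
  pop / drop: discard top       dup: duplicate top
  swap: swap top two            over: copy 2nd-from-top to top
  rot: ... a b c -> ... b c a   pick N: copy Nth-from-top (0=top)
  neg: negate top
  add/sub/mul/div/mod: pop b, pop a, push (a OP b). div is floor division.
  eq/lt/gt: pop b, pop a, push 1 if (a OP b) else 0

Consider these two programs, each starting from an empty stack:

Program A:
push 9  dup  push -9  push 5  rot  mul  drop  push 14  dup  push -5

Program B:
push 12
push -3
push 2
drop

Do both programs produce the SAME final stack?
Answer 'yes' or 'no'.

Program A trace:
  After 'push 9': [9]
  After 'dup': [9, 9]
  After 'push -9': [9, 9, -9]
  After 'push 5': [9, 9, -9, 5]
  After 'rot': [9, -9, 5, 9]
  After 'mul': [9, -9, 45]
  After 'drop': [9, -9]
  After 'push 14': [9, -9, 14]
  After 'dup': [9, -9, 14, 14]
  After 'push -5': [9, -9, 14, 14, -5]
Program A final stack: [9, -9, 14, 14, -5]

Program B trace:
  After 'push 12': [12]
  After 'push -3': [12, -3]
  After 'push 2': [12, -3, 2]
  After 'drop': [12, -3]
Program B final stack: [12, -3]
Same: no

Answer: no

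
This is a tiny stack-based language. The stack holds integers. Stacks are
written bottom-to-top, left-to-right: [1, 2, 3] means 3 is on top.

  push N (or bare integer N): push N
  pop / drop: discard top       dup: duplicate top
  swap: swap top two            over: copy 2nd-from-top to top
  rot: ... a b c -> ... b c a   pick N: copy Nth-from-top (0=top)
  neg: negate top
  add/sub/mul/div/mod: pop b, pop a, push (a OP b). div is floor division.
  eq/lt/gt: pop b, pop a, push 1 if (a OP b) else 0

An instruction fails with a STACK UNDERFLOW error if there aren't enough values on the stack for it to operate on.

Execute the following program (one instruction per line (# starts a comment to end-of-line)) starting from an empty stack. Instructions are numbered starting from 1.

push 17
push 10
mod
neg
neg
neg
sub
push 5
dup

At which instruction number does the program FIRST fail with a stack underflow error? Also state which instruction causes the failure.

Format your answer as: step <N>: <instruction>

Answer: step 7: sub

Derivation:
Step 1 ('push 17'): stack = [17], depth = 1
Step 2 ('push 10'): stack = [17, 10], depth = 2
Step 3 ('mod'): stack = [7], depth = 1
Step 4 ('neg'): stack = [-7], depth = 1
Step 5 ('neg'): stack = [7], depth = 1
Step 6 ('neg'): stack = [-7], depth = 1
Step 7 ('sub'): needs 2 value(s) but depth is 1 — STACK UNDERFLOW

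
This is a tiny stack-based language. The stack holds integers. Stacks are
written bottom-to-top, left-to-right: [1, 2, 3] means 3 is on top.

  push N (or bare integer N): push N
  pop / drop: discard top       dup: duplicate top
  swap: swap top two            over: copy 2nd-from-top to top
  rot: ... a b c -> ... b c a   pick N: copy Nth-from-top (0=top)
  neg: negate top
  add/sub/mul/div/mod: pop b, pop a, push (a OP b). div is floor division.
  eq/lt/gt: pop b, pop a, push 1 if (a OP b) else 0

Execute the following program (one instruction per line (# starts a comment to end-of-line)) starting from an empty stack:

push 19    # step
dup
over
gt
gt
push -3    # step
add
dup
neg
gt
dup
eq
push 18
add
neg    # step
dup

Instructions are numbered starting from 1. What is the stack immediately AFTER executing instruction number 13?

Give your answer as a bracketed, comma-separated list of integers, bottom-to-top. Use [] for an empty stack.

Step 1 ('push 19'): [19]
Step 2 ('dup'): [19, 19]
Step 3 ('over'): [19, 19, 19]
Step 4 ('gt'): [19, 0]
Step 5 ('gt'): [1]
Step 6 ('push -3'): [1, -3]
Step 7 ('add'): [-2]
Step 8 ('dup'): [-2, -2]
Step 9 ('neg'): [-2, 2]
Step 10 ('gt'): [0]
Step 11 ('dup'): [0, 0]
Step 12 ('eq'): [1]
Step 13 ('push 18'): [1, 18]

Answer: [1, 18]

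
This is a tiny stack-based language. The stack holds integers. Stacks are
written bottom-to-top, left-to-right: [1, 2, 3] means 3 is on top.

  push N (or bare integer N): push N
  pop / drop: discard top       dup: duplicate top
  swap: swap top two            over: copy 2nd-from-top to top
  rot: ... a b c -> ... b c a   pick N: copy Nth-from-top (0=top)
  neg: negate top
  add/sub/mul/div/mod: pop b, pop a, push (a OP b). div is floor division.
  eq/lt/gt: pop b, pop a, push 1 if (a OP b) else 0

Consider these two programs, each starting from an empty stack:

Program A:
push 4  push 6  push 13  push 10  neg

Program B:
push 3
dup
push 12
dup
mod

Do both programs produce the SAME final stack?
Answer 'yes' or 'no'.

Answer: no

Derivation:
Program A trace:
  After 'push 4': [4]
  After 'push 6': [4, 6]
  After 'push 13': [4, 6, 13]
  After 'push 10': [4, 6, 13, 10]
  After 'neg': [4, 6, 13, -10]
Program A final stack: [4, 6, 13, -10]

Program B trace:
  After 'push 3': [3]
  After 'dup': [3, 3]
  After 'push 12': [3, 3, 12]
  After 'dup': [3, 3, 12, 12]
  After 'mod': [3, 3, 0]
Program B final stack: [3, 3, 0]
Same: no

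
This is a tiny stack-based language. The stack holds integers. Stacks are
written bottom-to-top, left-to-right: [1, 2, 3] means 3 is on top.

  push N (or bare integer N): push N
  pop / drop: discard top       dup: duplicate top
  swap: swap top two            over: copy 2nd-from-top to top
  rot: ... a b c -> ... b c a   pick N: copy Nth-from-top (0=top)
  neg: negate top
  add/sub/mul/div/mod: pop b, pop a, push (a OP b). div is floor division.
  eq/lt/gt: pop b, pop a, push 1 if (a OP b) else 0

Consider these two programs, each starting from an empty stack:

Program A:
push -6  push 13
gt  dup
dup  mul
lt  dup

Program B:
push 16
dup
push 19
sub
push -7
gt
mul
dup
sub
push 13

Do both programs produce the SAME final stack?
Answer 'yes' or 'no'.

Answer: no

Derivation:
Program A trace:
  After 'push -6': [-6]
  After 'push 13': [-6, 13]
  After 'gt': [0]
  After 'dup': [0, 0]
  After 'dup': [0, 0, 0]
  After 'mul': [0, 0]
  After 'lt': [0]
  After 'dup': [0, 0]
Program A final stack: [0, 0]

Program B trace:
  After 'push 16': [16]
  After 'dup': [16, 16]
  After 'push 19': [16, 16, 19]
  After 'sub': [16, -3]
  After 'push -7': [16, -3, -7]
  After 'gt': [16, 1]
  After 'mul': [16]
  After 'dup': [16, 16]
  After 'sub': [0]
  After 'push 13': [0, 13]
Program B final stack: [0, 13]
Same: no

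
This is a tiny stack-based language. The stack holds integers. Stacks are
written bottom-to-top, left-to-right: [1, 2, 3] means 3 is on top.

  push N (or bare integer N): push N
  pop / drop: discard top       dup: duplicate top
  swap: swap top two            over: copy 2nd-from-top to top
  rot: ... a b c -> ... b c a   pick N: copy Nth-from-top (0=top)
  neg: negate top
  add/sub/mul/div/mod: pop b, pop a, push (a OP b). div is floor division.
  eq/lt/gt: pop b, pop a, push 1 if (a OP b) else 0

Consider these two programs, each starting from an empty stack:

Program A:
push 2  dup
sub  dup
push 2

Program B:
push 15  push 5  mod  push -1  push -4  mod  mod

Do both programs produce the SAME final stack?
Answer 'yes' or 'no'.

Answer: no

Derivation:
Program A trace:
  After 'push 2': [2]
  After 'dup': [2, 2]
  After 'sub': [0]
  After 'dup': [0, 0]
  After 'push 2': [0, 0, 2]
Program A final stack: [0, 0, 2]

Program B trace:
  After 'push 15': [15]
  After 'push 5': [15, 5]
  After 'mod': [0]
  After 'push -1': [0, -1]
  After 'push -4': [0, -1, -4]
  After 'mod': [0, -1]
  After 'mod': [0]
Program B final stack: [0]
Same: no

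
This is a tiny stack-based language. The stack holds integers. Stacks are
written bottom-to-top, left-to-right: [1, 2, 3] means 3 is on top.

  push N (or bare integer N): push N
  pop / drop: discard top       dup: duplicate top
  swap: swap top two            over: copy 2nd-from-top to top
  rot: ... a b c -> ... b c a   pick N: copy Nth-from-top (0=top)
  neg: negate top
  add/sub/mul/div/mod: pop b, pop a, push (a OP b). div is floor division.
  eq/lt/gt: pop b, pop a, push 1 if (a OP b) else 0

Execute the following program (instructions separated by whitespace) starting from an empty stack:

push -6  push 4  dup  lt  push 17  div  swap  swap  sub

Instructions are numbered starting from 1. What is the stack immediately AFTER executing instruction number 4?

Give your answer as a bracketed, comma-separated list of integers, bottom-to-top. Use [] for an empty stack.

Answer: [-6, 0]

Derivation:
Step 1 ('push -6'): [-6]
Step 2 ('push 4'): [-6, 4]
Step 3 ('dup'): [-6, 4, 4]
Step 4 ('lt'): [-6, 0]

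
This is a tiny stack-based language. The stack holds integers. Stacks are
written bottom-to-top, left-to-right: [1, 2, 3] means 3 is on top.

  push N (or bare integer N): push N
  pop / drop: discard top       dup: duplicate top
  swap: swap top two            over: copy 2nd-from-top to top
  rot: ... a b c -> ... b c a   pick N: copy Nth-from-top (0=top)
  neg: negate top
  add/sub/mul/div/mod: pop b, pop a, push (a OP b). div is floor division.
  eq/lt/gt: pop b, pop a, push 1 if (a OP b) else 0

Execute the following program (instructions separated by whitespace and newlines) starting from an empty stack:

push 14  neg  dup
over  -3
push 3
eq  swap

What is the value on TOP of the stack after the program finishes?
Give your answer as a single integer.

After 'push 14': [14]
After 'neg': [-14]
After 'dup': [-14, -14]
After 'over': [-14, -14, -14]
After 'push -3': [-14, -14, -14, -3]
After 'push 3': [-14, -14, -14, -3, 3]
After 'eq': [-14, -14, -14, 0]
After 'swap': [-14, -14, 0, -14]

Answer: -14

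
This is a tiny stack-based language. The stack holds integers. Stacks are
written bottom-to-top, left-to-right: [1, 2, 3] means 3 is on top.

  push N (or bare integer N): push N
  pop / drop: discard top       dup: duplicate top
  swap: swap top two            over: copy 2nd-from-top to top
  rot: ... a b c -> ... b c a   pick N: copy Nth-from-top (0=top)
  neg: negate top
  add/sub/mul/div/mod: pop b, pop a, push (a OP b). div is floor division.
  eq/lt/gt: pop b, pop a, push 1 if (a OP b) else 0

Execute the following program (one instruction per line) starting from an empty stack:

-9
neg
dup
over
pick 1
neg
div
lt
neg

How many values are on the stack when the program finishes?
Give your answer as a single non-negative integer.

After 'push -9': stack = [-9] (depth 1)
After 'neg': stack = [9] (depth 1)
After 'dup': stack = [9, 9] (depth 2)
After 'over': stack = [9, 9, 9] (depth 3)
After 'pick 1': stack = [9, 9, 9, 9] (depth 4)
After 'neg': stack = [9, 9, 9, -9] (depth 4)
After 'div': stack = [9, 9, -1] (depth 3)
After 'lt': stack = [9, 0] (depth 2)
After 'neg': stack = [9, 0] (depth 2)

Answer: 2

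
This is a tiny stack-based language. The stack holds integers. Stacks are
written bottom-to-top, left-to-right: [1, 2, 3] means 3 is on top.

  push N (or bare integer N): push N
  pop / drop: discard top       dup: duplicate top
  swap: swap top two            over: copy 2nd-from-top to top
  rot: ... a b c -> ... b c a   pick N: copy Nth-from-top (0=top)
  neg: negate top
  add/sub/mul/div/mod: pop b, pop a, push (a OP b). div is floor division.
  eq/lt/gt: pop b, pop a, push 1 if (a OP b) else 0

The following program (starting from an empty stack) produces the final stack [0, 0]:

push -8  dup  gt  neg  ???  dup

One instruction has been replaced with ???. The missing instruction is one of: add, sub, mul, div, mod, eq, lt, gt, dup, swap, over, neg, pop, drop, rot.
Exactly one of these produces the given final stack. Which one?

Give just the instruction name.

Stack before ???: [0]
Stack after ???:  [0]
The instruction that transforms [0] -> [0] is: neg

Answer: neg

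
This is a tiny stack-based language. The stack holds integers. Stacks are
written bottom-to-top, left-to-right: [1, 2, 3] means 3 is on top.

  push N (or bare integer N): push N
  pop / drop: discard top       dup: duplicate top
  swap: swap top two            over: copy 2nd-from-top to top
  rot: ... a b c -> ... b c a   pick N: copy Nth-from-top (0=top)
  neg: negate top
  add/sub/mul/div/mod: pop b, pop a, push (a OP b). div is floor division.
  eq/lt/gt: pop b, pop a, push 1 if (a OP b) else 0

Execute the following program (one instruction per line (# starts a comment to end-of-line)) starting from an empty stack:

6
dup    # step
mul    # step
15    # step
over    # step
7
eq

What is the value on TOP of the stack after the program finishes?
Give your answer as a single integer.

After 'push 6': [6]
After 'dup': [6, 6]
After 'mul': [36]
After 'push 15': [36, 15]
After 'over': [36, 15, 36]
After 'push 7': [36, 15, 36, 7]
After 'eq': [36, 15, 0]

Answer: 0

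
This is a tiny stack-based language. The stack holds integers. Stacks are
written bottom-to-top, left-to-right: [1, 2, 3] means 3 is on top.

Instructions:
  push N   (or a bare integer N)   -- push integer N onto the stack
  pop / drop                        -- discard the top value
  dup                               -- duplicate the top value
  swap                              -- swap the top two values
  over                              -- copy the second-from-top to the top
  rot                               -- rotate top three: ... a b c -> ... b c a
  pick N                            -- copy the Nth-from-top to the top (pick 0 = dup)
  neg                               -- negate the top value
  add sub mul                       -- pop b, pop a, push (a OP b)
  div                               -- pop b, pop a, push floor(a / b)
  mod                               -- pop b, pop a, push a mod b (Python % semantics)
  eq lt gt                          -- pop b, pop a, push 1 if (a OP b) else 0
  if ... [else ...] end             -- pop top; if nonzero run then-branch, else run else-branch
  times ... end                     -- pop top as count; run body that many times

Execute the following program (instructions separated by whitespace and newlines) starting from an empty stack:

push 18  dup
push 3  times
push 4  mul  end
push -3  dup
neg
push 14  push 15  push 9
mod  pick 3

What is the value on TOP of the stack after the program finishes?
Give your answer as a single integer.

Answer: -3

Derivation:
After 'push 18': [18]
After 'dup': [18, 18]
After 'push 3': [18, 18, 3]
After 'times': [18, 18]
After 'push 4': [18, 18, 4]
After 'mul': [18, 72]
After 'push 4': [18, 72, 4]
After 'mul': [18, 288]
After 'push 4': [18, 288, 4]
After 'mul': [18, 1152]
After 'push -3': [18, 1152, -3]
After 'dup': [18, 1152, -3, -3]
After 'neg': [18, 1152, -3, 3]
After 'push 14': [18, 1152, -3, 3, 14]
After 'push 15': [18, 1152, -3, 3, 14, 15]
After 'push 9': [18, 1152, -3, 3, 14, 15, 9]
After 'mod': [18, 1152, -3, 3, 14, 6]
After 'pick 3': [18, 1152, -3, 3, 14, 6, -3]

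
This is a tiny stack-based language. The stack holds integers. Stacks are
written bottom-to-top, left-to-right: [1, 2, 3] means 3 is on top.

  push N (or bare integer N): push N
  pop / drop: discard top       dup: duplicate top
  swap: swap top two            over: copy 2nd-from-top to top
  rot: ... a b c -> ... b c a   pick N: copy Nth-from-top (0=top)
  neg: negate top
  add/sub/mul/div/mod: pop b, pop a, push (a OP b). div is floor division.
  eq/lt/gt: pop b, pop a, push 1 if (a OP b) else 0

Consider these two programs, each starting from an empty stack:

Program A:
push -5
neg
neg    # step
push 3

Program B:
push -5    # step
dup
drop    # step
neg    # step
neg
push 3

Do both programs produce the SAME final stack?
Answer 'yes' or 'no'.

Answer: yes

Derivation:
Program A trace:
  After 'push -5': [-5]
  After 'neg': [5]
  After 'neg': [-5]
  After 'push 3': [-5, 3]
Program A final stack: [-5, 3]

Program B trace:
  After 'push -5': [-5]
  After 'dup': [-5, -5]
  After 'drop': [-5]
  After 'neg': [5]
  After 'neg': [-5]
  After 'push 3': [-5, 3]
Program B final stack: [-5, 3]
Same: yes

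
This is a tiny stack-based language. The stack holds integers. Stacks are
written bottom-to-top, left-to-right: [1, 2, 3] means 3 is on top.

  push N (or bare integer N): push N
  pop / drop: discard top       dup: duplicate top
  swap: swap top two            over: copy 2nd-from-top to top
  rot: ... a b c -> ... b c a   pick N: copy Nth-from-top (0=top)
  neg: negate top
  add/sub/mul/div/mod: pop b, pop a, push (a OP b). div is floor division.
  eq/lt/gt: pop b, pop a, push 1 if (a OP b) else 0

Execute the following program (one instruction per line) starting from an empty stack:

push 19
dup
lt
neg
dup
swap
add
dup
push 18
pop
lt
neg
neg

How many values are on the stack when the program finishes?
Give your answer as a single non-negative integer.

After 'push 19': stack = [19] (depth 1)
After 'dup': stack = [19, 19] (depth 2)
After 'lt': stack = [0] (depth 1)
After 'neg': stack = [0] (depth 1)
After 'dup': stack = [0, 0] (depth 2)
After 'swap': stack = [0, 0] (depth 2)
After 'add': stack = [0] (depth 1)
After 'dup': stack = [0, 0] (depth 2)
After 'push 18': stack = [0, 0, 18] (depth 3)
After 'pop': stack = [0, 0] (depth 2)
After 'lt': stack = [0] (depth 1)
After 'neg': stack = [0] (depth 1)
After 'neg': stack = [0] (depth 1)

Answer: 1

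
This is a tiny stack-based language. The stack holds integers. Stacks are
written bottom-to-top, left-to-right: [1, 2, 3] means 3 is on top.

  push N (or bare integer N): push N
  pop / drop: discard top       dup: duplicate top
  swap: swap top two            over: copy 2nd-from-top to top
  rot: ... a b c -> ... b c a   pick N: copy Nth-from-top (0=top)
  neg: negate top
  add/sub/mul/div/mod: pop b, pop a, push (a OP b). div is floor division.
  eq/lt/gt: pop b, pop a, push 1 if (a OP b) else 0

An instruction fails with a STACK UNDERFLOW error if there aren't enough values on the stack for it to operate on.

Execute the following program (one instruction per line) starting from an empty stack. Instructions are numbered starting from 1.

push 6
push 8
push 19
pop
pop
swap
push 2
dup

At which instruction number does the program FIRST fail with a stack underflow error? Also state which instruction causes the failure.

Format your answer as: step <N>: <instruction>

Step 1 ('push 6'): stack = [6], depth = 1
Step 2 ('push 8'): stack = [6, 8], depth = 2
Step 3 ('push 19'): stack = [6, 8, 19], depth = 3
Step 4 ('pop'): stack = [6, 8], depth = 2
Step 5 ('pop'): stack = [6], depth = 1
Step 6 ('swap'): needs 2 value(s) but depth is 1 — STACK UNDERFLOW

Answer: step 6: swap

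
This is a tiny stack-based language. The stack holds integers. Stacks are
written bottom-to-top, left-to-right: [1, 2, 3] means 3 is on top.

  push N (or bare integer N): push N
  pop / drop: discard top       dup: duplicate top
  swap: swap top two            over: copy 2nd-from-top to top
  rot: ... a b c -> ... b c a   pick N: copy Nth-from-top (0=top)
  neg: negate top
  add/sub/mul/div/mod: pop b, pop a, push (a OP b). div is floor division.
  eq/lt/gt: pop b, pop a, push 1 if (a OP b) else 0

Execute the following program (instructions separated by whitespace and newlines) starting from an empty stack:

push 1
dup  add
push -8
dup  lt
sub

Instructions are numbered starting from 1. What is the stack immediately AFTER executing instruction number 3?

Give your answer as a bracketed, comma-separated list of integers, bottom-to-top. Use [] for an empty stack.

Answer: [2]

Derivation:
Step 1 ('push 1'): [1]
Step 2 ('dup'): [1, 1]
Step 3 ('add'): [2]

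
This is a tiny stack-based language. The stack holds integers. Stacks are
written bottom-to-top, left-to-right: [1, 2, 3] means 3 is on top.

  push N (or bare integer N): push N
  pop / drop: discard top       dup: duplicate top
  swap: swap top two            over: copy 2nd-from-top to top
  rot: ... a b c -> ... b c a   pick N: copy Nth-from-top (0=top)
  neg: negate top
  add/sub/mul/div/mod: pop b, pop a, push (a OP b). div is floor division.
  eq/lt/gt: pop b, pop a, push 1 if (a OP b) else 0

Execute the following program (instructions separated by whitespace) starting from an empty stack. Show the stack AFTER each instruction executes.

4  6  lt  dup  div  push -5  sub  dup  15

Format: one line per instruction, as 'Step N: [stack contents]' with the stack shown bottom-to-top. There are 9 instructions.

Step 1: [4]
Step 2: [4, 6]
Step 3: [1]
Step 4: [1, 1]
Step 5: [1]
Step 6: [1, -5]
Step 7: [6]
Step 8: [6, 6]
Step 9: [6, 6, 15]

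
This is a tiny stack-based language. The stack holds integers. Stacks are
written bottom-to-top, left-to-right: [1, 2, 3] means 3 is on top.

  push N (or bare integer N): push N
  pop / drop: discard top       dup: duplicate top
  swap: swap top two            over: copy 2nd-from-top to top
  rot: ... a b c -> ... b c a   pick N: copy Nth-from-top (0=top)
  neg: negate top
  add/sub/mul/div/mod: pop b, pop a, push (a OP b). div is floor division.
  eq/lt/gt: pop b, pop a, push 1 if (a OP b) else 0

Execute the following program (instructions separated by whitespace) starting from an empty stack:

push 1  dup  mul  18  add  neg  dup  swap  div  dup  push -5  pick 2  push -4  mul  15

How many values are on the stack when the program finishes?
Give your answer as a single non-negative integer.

Answer: 5

Derivation:
After 'push 1': stack = [1] (depth 1)
After 'dup': stack = [1, 1] (depth 2)
After 'mul': stack = [1] (depth 1)
After 'push 18': stack = [1, 18] (depth 2)
After 'add': stack = [19] (depth 1)
After 'neg': stack = [-19] (depth 1)
After 'dup': stack = [-19, -19] (depth 2)
After 'swap': stack = [-19, -19] (depth 2)
After 'div': stack = [1] (depth 1)
After 'dup': stack = [1, 1] (depth 2)
After 'push -5': stack = [1, 1, -5] (depth 3)
After 'pick 2': stack = [1, 1, -5, 1] (depth 4)
After 'push -4': stack = [1, 1, -5, 1, -4] (depth 5)
After 'mul': stack = [1, 1, -5, -4] (depth 4)
After 'push 15': stack = [1, 1, -5, -4, 15] (depth 5)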